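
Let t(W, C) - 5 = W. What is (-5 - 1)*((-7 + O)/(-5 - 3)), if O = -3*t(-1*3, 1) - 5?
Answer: -27/2 ≈ -13.500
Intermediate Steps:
t(W, C) = 5 + W
O = -11 (O = -3*(5 - 1*3) - 5 = -3*(5 - 3) - 5 = -3*2 - 5 = -6 - 5 = -11)
(-5 - 1)*((-7 + O)/(-5 - 3)) = (-5 - 1)*((-7 - 11)/(-5 - 3)) = -(-108)/(-8) = -(-108)*(-1)/8 = -6*9/4 = -27/2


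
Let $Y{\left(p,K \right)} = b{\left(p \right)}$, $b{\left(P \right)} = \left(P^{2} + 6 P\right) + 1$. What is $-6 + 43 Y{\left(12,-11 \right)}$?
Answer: $9325$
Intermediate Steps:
$b{\left(P \right)} = 1 + P^{2} + 6 P$
$Y{\left(p,K \right)} = 1 + p^{2} + 6 p$
$-6 + 43 Y{\left(12,-11 \right)} = -6 + 43 \left(1 + 12^{2} + 6 \cdot 12\right) = -6 + 43 \left(1 + 144 + 72\right) = -6 + 43 \cdot 217 = -6 + 9331 = 9325$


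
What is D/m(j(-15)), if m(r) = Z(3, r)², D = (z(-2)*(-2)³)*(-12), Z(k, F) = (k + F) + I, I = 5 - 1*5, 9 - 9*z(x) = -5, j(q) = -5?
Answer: 112/3 ≈ 37.333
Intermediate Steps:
z(x) = 14/9 (z(x) = 1 - ⅑*(-5) = 1 + 5/9 = 14/9)
I = 0 (I = 5 - 5 = 0)
Z(k, F) = F + k (Z(k, F) = (k + F) + 0 = (F + k) + 0 = F + k)
D = 448/3 (D = ((14/9)*(-2)³)*(-12) = ((14/9)*(-8))*(-12) = -112/9*(-12) = 448/3 ≈ 149.33)
m(r) = (3 + r)² (m(r) = (r + 3)² = (3 + r)²)
D/m(j(-15)) = 448/(3*((3 - 5)²)) = 448/(3*((-2)²)) = (448/3)/4 = (448/3)*(¼) = 112/3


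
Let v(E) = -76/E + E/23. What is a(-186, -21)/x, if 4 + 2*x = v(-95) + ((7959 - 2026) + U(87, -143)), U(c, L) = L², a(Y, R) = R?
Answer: -1610/1011029 ≈ -0.0015924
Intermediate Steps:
v(E) = -76/E + E/23 (v(E) = -76/E + E*(1/23) = -76/E + E/23)
x = 3033087/230 (x = -2 + ((-76/(-95) + (1/23)*(-95)) + ((7959 - 2026) + (-143)²))/2 = -2 + ((-76*(-1/95) - 95/23) + (5933 + 20449))/2 = -2 + ((⅘ - 95/23) + 26382)/2 = -2 + (-383/115 + 26382)/2 = -2 + (½)*(3033547/115) = -2 + 3033547/230 = 3033087/230 ≈ 13187.)
a(-186, -21)/x = -21/3033087/230 = -21*230/3033087 = -1610/1011029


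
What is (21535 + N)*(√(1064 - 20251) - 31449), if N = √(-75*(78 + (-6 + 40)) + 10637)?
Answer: -(21535 + √2237)*(31449 - I*√19187) ≈ -6.7874e+8 + 2.9895e+6*I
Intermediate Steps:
N = √2237 (N = √(-75*(78 + 34) + 10637) = √(-75*112 + 10637) = √(-8400 + 10637) = √2237 ≈ 47.297)
(21535 + N)*(√(1064 - 20251) - 31449) = (21535 + √2237)*(√(1064 - 20251) - 31449) = (21535 + √2237)*(√(-19187) - 31449) = (21535 + √2237)*(I*√19187 - 31449) = (21535 + √2237)*(-31449 + I*√19187) = (-31449 + I*√19187)*(21535 + √2237)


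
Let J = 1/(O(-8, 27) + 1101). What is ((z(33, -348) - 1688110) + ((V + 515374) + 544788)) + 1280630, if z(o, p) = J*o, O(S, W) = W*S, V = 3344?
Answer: 193527681/295 ≈ 6.5603e+5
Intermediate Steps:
O(S, W) = S*W
J = 1/885 (J = 1/(-8*27 + 1101) = 1/(-216 + 1101) = 1/885 ≈ 0.0011299)
z(o, p) = o/885
((z(33, -348) - 1688110) + ((V + 515374) + 544788)) + 1280630 = (((1/885)*33 - 1688110) + ((3344 + 515374) + 544788)) + 1280630 = ((11/295 - 1688110) + (518718 + 544788)) + 1280630 = (-497992439/295 + 1063506) + 1280630 = -184258169/295 + 1280630 = 193527681/295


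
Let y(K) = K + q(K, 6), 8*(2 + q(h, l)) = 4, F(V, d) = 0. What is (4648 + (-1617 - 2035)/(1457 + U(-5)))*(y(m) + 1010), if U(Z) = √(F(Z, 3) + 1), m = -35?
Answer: 1098940667/243 ≈ 4.5224e+6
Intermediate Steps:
q(h, l) = -3/2 (q(h, l) = -2 + (⅛)*4 = -2 + ½ = -3/2)
U(Z) = 1 (U(Z) = √(0 + 1) = √1 = 1)
y(K) = -3/2 + K (y(K) = K - 3/2 = -3/2 + K)
(4648 + (-1617 - 2035)/(1457 + U(-5)))*(y(m) + 1010) = (4648 + (-1617 - 2035)/(1457 + 1))*((-3/2 - 35) + 1010) = (4648 - 3652/1458)*(-73/2 + 1010) = (4648 - 3652*1/1458)*(1947/2) = (4648 - 1826/729)*(1947/2) = (3386566/729)*(1947/2) = 1098940667/243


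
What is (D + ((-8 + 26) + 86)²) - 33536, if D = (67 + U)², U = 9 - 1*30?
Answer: -20604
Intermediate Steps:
U = -21 (U = 9 - 30 = -21)
D = 2116 (D = (67 - 21)² = 46² = 2116)
(D + ((-8 + 26) + 86)²) - 33536 = (2116 + ((-8 + 26) + 86)²) - 33536 = (2116 + (18 + 86)²) - 33536 = (2116 + 104²) - 33536 = (2116 + 10816) - 33536 = 12932 - 33536 = -20604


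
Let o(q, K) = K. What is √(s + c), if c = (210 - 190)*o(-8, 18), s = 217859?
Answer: √218219 ≈ 467.14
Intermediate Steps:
c = 360 (c = (210 - 190)*18 = 20*18 = 360)
√(s + c) = √(217859 + 360) = √218219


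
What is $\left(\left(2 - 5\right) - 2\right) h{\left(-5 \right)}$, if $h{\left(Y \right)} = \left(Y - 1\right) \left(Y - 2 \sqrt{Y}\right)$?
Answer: $-150 - 60 i \sqrt{5} \approx -150.0 - 134.16 i$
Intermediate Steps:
$h{\left(Y \right)} = \left(-1 + Y\right) \left(Y - 2 \sqrt{Y}\right)$
$\left(\left(2 - 5\right) - 2\right) h{\left(-5 \right)} = \left(\left(2 - 5\right) - 2\right) \left(\left(-5\right)^{2} - -5 - 2 \left(-5\right)^{\frac{3}{2}} + 2 \sqrt{-5}\right) = \left(\left(2 - 5\right) - 2\right) \left(25 + 5 - 2 \left(- 5 i \sqrt{5}\right) + 2 i \sqrt{5}\right) = \left(-3 - 2\right) \left(25 + 5 + 10 i \sqrt{5} + 2 i \sqrt{5}\right) = - 5 \left(30 + 12 i \sqrt{5}\right) = -150 - 60 i \sqrt{5}$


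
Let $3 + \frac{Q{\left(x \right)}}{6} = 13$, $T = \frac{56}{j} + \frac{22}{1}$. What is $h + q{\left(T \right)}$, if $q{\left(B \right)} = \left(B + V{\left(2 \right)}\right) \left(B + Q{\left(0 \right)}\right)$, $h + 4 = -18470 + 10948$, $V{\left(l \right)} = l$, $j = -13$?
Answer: $- \frac{1013334}{169} \approx -5996.1$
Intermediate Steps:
$h = -7526$ ($h = -4 + \left(-18470 + 10948\right) = -4 - 7522 = -7526$)
$T = \frac{230}{13}$ ($T = \frac{56}{-13} + \frac{22}{1} = 56 \left(- \frac{1}{13}\right) + 22 \cdot 1 = - \frac{56}{13} + 22 = \frac{230}{13} \approx 17.692$)
$Q{\left(x \right)} = 60$ ($Q{\left(x \right)} = -18 + 6 \cdot 13 = -18 + 78 = 60$)
$q{\left(B \right)} = \left(2 + B\right) \left(60 + B\right)$ ($q{\left(B \right)} = \left(B + 2\right) \left(B + 60\right) = \left(2 + B\right) \left(60 + B\right)$)
$h + q{\left(T \right)} = -7526 + \left(120 + \left(\frac{230}{13}\right)^{2} + 62 \cdot \frac{230}{13}\right) = -7526 + \left(120 + \frac{52900}{169} + \frac{14260}{13}\right) = -7526 + \frac{258560}{169} = - \frac{1013334}{169}$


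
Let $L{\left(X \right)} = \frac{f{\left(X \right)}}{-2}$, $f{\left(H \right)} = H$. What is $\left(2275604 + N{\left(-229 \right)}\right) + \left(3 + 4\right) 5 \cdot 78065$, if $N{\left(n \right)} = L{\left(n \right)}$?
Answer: $\frac{10015987}{2} \approx 5.008 \cdot 10^{6}$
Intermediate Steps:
$L{\left(X \right)} = - \frac{X}{2}$ ($L{\left(X \right)} = \frac{X}{-2} = X \left(- \frac{1}{2}\right) = - \frac{X}{2}$)
$N{\left(n \right)} = - \frac{n}{2}$
$\left(2275604 + N{\left(-229 \right)}\right) + \left(3 + 4\right) 5 \cdot 78065 = \left(2275604 - - \frac{229}{2}\right) + \left(3 + 4\right) 5 \cdot 78065 = \left(2275604 + \frac{229}{2}\right) + 7 \cdot 5 \cdot 78065 = \frac{4551437}{2} + 35 \cdot 78065 = \frac{4551437}{2} + 2732275 = \frac{10015987}{2}$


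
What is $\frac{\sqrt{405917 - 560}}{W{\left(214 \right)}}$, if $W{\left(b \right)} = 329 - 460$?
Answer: $- \frac{\sqrt{405357}}{131} \approx -4.8601$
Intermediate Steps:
$W{\left(b \right)} = -131$ ($W{\left(b \right)} = 329 - 460 = -131$)
$\frac{\sqrt{405917 - 560}}{W{\left(214 \right)}} = \frac{\sqrt{405917 - 560}}{-131} = \sqrt{405357} \left(- \frac{1}{131}\right) = - \frac{\sqrt{405357}}{131}$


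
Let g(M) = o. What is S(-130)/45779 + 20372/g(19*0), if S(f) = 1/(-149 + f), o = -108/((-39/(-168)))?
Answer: -93960436309/2145753288 ≈ -43.789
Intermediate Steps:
o = -6048/13 (o = -108/((-39*(-1/168))) = -108/13/56 = -108*56/13 = -6048/13 ≈ -465.23)
g(M) = -6048/13
S(-130)/45779 + 20372/g(19*0) = 1/(-149 - 130*45779) + 20372/(-6048/13) = (1/45779)/(-279) + 20372*(-13/6048) = -1/279*1/45779 - 66209/1512 = -1/12772341 - 66209/1512 = -93960436309/2145753288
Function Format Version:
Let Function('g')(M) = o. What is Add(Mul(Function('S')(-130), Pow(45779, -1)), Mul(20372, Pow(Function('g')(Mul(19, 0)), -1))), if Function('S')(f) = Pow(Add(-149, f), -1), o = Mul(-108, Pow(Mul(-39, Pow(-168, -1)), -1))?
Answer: Rational(-93960436309, 2145753288) ≈ -43.789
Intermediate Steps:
o = Rational(-6048, 13) (o = Mul(-108, Pow(Mul(-39, Rational(-1, 168)), -1)) = Mul(-108, Pow(Rational(13, 56), -1)) = Mul(-108, Rational(56, 13)) = Rational(-6048, 13) ≈ -465.23)
Function('g')(M) = Rational(-6048, 13)
Add(Mul(Function('S')(-130), Pow(45779, -1)), Mul(20372, Pow(Function('g')(Mul(19, 0)), -1))) = Add(Mul(Pow(Add(-149, -130), -1), Pow(45779, -1)), Mul(20372, Pow(Rational(-6048, 13), -1))) = Add(Mul(Pow(-279, -1), Rational(1, 45779)), Mul(20372, Rational(-13, 6048))) = Add(Mul(Rational(-1, 279), Rational(1, 45779)), Rational(-66209, 1512)) = Add(Rational(-1, 12772341), Rational(-66209, 1512)) = Rational(-93960436309, 2145753288)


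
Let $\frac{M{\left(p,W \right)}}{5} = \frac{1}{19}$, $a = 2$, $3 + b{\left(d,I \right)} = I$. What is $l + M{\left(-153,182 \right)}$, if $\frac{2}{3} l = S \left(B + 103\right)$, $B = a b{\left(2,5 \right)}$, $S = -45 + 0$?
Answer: $- \frac{274445}{38} \approx -7222.2$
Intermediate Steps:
$S = -45$
$b{\left(d,I \right)} = -3 + I$
$M{\left(p,W \right)} = \frac{5}{19}$
$B = 4$ ($B = 2 \left(-3 + 5\right) = 2 \cdot 2 = 4$)
$l = - \frac{14445}{2}$ ($l = \frac{3 \left(- 45 \left(4 + 103\right)\right)}{2} = \frac{3 \left(\left(-45\right) 107\right)}{2} = \frac{3}{2} \left(-4815\right) = - \frac{14445}{2} \approx -7222.5$)
$l + M{\left(-153,182 \right)} = - \frac{14445}{2} + \frac{5}{19} = - \frac{274445}{38}$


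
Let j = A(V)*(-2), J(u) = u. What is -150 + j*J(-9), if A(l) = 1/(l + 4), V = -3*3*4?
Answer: -2409/16 ≈ -150.56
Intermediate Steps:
V = -36 (V = -9*4 = -36)
A(l) = 1/(4 + l)
j = 1/16 (j = -2/(4 - 36) = -2/(-32) = -1/32*(-2) = 1/16 ≈ 0.062500)
-150 + j*J(-9) = -150 + (1/16)*(-9) = -150 - 9/16 = -2409/16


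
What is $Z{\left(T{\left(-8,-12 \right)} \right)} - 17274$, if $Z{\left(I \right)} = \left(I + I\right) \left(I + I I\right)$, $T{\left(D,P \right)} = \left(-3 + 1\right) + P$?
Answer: $-22370$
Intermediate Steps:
$T{\left(D,P \right)} = -2 + P$
$Z{\left(I \right)} = 2 I \left(I + I^{2}\right)$
$Z{\left(T{\left(-8,-12 \right)} \right)} - 17274 = 2 \left(-2 - 12\right)^{2} \left(1 - 14\right) - 17274 = 2 \left(-14\right)^{2} \left(1 - 14\right) - 17274 = 2 \cdot 196 \left(-13\right) - 17274 = -5096 - 17274 = -22370$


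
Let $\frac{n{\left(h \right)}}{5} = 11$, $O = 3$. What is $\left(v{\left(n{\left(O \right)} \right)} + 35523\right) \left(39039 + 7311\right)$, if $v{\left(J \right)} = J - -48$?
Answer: $1651265100$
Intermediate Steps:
$n{\left(h \right)} = 55$ ($n{\left(h \right)} = 5 \cdot 11 = 55$)
$v{\left(J \right)} = 48 + J$ ($v{\left(J \right)} = J + 48 = 48 + J$)
$\left(v{\left(n{\left(O \right)} \right)} + 35523\right) \left(39039 + 7311\right) = \left(\left(48 + 55\right) + 35523\right) \left(39039 + 7311\right) = \left(103 + 35523\right) 46350 = 35626 \cdot 46350 = 1651265100$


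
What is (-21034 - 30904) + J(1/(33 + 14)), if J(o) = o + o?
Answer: -2441084/47 ≈ -51938.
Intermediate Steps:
J(o) = 2*o
(-21034 - 30904) + J(1/(33 + 14)) = (-21034 - 30904) + 2/(33 + 14) = -51938 + 2/47 = -2441084/47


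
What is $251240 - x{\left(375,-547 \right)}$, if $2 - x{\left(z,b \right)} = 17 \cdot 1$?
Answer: $251255$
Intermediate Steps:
$x{\left(z,b \right)} = -15$ ($x{\left(z,b \right)} = 2 - 17 \cdot 1 = 2 - 17 = -15$)
$251240 - x{\left(375,-547 \right)} = 251240 - -15 = 251240 + 15 = 251255$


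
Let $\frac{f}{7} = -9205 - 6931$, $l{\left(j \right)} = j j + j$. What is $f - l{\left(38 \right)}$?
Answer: $-114434$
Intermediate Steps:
$l{\left(j \right)} = j + j^{2}$ ($l{\left(j \right)} = j^{2} + j = j + j^{2}$)
$f = -112952$ ($f = 7 \left(-9205 - 6931\right) = 7 \left(-16136\right) = -112952$)
$f - l{\left(38 \right)} = -112952 - 38 \left(1 + 38\right) = -112952 - 38 \cdot 39 = -112952 - 1482 = -114434$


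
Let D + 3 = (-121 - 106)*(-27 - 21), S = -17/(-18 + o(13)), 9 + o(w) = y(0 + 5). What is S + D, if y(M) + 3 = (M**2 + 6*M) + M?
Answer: 326773/30 ≈ 10892.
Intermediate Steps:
y(M) = -3 + M**2 + 7*M (y(M) = -3 + ((M**2 + 6*M) + M) = -3 + (M**2 + 7*M) = -3 + M**2 + 7*M)
o(w) = 48 (o(w) = -9 + (-3 + (0 + 5)**2 + 7*(0 + 5)) = -9 + (-3 + 5**2 + 7*5) = -9 + (-3 + 25 + 35) = -9 + 57 = 48)
S = -17/30 (S = -17/(-18 + 48) = -17/30 ≈ -0.56667)
D = 10893 (D = -3 + (-121 - 106)*(-27 - 21) = -3 - 227*(-48) = -3 + 10896 = 10893)
S + D = -17/30 + 10893 = 326773/30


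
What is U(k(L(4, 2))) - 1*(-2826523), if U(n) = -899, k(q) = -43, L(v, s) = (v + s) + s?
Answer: 2825624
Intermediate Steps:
L(v, s) = v + 2*s (L(v, s) = (s + v) + s = v + 2*s)
U(k(L(4, 2))) - 1*(-2826523) = -899 - 1*(-2826523) = -899 + 2826523 = 2825624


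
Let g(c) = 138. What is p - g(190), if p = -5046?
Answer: -5184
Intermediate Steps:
p - g(190) = -5046 - 1*138 = -5046 - 138 = -5184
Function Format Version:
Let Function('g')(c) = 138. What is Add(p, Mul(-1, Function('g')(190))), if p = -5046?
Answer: -5184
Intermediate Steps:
Add(p, Mul(-1, Function('g')(190))) = Add(-5046, Mul(-1, 138)) = Add(-5046, -138) = -5184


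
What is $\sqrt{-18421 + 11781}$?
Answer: $4 i \sqrt{415} \approx 81.486 i$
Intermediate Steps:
$\sqrt{-18421 + 11781} = \sqrt{-6640} = 4 i \sqrt{415}$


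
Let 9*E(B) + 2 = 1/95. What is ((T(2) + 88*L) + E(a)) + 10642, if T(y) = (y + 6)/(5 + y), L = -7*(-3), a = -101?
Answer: 8306463/665 ≈ 12491.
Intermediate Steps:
E(B) = -21/95 (E(B) = -2/9 + (⅑)/95 = -2/9 + (⅑)*(1/95) = -2/9 + 1/855 = -21/95)
L = 21
T(y) = (6 + y)/(5 + y)
((T(2) + 88*L) + E(a)) + 10642 = (((6 + 2)/(5 + 2) + 88*21) - 21/95) + 10642 = ((8/7 + 1848) - 21/95) + 10642 = (12944/7 - 21/95) + 10642 = 1229533/665 + 10642 = 8306463/665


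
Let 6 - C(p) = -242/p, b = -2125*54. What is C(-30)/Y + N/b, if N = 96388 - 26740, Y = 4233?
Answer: -321413/529125 ≈ -0.60744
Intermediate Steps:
b = -114750
C(p) = 6 + 242/p (C(p) = 6 - (-242)/p = 6 + 242/p)
N = 69648
C(-30)/Y + N/b = (6 + 242/(-30))/4233 + 69648/(-114750) = (6 + 242*(-1/30))*(1/4233) + 69648*(-1/114750) = (6 - 121/15)*(1/4233) - 11608/19125 = -31/15*1/4233 - 11608/19125 = -31/63495 - 11608/19125 = -321413/529125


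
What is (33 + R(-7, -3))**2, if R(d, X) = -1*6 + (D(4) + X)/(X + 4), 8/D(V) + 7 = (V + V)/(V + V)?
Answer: 4624/9 ≈ 513.78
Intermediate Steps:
D(V) = -4/3 (D(V) = 8/(-7 + (V + V)/(V + V)) = 8/(-7 + (2*V)/((2*V))) = 8/(-7 + (2*V)*(1/(2*V))) = 8/(-7 + 1) = 8/(-6) = 8*(-1/6) = -4/3)
R(d, X) = -6 + (-4/3 + X)/(4 + X) (R(d, X) = -1*6 + (-4/3 + X)/(X + 4) = -6 + (-4/3 + X)/(4 + X))
(33 + R(-7, -3))**2 = (33 + (-76 - 15*(-3))/(3*(4 - 3)))**2 = (33 + (1/3)*(-76 + 45)/1)**2 = (33 + (1/3)*1*(-31))**2 = (33 - 31/3)**2 = (68/3)**2 = 4624/9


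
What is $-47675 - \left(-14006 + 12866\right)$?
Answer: $-46535$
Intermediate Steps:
$-47675 - \left(-14006 + 12866\right) = -47675 - -1140 = -47675 + 1140 = -46535$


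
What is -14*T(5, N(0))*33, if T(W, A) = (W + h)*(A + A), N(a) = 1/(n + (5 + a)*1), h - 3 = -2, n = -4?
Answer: -5544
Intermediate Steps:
h = 1 (h = 3 - 2 = 1)
N(a) = 1/(1 + a) (N(a) = 1/(-4 + (5 + a)*1) = 1/(-4 + (5 + a)) = 1/(1 + a))
T(W, A) = 2*A*(1 + W) (T(W, A) = (W + 1)*(A + A) = (1 + W)*(2*A) = 2*A*(1 + W))
-14*T(5, N(0))*33 = -28*(1 + 5)/(1 + 0)*33 = -28*6/1*33 = -28*6*33 = -14*12*33 = -168*33 = -5544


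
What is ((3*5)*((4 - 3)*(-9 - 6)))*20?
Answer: -4500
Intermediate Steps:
((3*5)*((4 - 3)*(-9 - 6)))*20 = (15*(1*(-15)))*20 = (15*(-15))*20 = -225*20 = -4500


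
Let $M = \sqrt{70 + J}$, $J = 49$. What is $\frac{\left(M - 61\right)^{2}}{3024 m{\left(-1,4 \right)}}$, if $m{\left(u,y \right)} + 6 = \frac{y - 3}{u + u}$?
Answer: $- \frac{160}{819} + \frac{61 \sqrt{119}}{9828} \approx -0.12765$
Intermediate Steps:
$m{\left(u,y \right)} = -6 + \frac{-3 + y}{2 u}$ ($m{\left(u,y \right)} = -6 + \frac{y - 3}{u + u} = -6 + \frac{-3 + y}{2 u}$)
$M = \sqrt{119}$ ($M = \sqrt{70 + 49} = \sqrt{119} \approx 10.909$)
$\frac{\left(M - 61\right)^{2}}{3024 m{\left(-1,4 \right)}} = \frac{\left(\sqrt{119} - 61\right)^{2}}{3024 \frac{-3 + 4 - -12}{2 \left(-1\right)}} = \frac{\left(-61 + \sqrt{119}\right)^{2}}{3024 \cdot \frac{1}{2} \left(-1\right) \left(-3 + 4 + 12\right)} = \frac{\left(-61 + \sqrt{119}\right)^{2}}{3024 \cdot \frac{1}{2} \left(-1\right) 13} = \frac{\left(-61 + \sqrt{119}\right)^{2}}{3024 \left(- \frac{13}{2}\right)} = \frac{\left(-61 + \sqrt{119}\right)^{2}}{-19656} = \left(-61 + \sqrt{119}\right)^{2} \left(- \frac{1}{19656}\right) = - \frac{\left(-61 + \sqrt{119}\right)^{2}}{19656}$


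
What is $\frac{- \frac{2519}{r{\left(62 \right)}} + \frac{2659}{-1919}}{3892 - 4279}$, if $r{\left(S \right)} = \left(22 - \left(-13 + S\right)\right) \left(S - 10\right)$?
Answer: $- \frac{1100725}{1042684812} \approx -0.0010557$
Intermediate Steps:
$r{\left(S \right)} = \left(-10 + S\right) \left(35 - S\right)$ ($r{\left(S \right)} = \left(35 - S\right) \left(-10 + S\right) = \left(-10 + S\right) \left(35 - S\right)$)
$\frac{- \frac{2519}{r{\left(62 \right)}} + \frac{2659}{-1919}}{3892 - 4279} = \frac{- \frac{2519}{-350 - 62^{2} + 45 \cdot 62} + \frac{2659}{-1919}}{3892 - 4279} = \frac{- \frac{2519}{-350 - 3844 + 2790} + 2659 \left(- \frac{1}{1919}\right)}{3892 - 4279} = \frac{- \frac{2519}{-350 - 3844 + 2790} - \frac{2659}{1919}}{-387} = \left(- \frac{2519}{-1404} - \frac{2659}{1919}\right) \left(- \frac{1}{387}\right) = \left(\left(-2519\right) \left(- \frac{1}{1404}\right) - \frac{2659}{1919}\right) \left(- \frac{1}{387}\right) = \left(\frac{2519}{1404} - \frac{2659}{1919}\right) \left(- \frac{1}{387}\right) = \frac{1100725}{2694276} \left(- \frac{1}{387}\right) = - \frac{1100725}{1042684812}$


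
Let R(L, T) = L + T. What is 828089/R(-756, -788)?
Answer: -828089/1544 ≈ -536.33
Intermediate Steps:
828089/R(-756, -788) = 828089/(-756 - 788) = 828089/(-1544) = 828089*(-1/1544) = -828089/1544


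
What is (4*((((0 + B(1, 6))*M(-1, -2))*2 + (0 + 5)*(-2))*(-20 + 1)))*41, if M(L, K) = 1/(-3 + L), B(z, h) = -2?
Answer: 28044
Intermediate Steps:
(4*((((0 + B(1, 6))*M(-1, -2))*2 + (0 + 5)*(-2))*(-20 + 1)))*41 = (4*((((0 - 2)/(-3 - 1))*2 + (0 + 5)*(-2))*(-20 + 1)))*41 = (4*((-2/(-4)*2 + 5*(-2))*(-19)))*41 = (4*((-2*(-¼)*2 - 10)*(-19)))*41 = (4*(((½)*2 - 10)*(-19)))*41 = (4*((1 - 10)*(-19)))*41 = (4*(-9*(-19)))*41 = (4*171)*41 = 684*41 = 28044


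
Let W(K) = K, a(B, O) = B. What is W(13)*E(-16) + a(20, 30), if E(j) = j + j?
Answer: -396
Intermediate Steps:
E(j) = 2*j
W(13)*E(-16) + a(20, 30) = 13*(2*(-16)) + 20 = 13*(-32) + 20 = -416 + 20 = -396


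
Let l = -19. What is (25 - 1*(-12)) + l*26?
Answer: -457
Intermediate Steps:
(25 - 1*(-12)) + l*26 = (25 - 1*(-12)) - 19*26 = (25 + 12) - 494 = 37 - 494 = -457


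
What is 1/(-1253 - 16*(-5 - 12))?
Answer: -1/981 ≈ -0.0010194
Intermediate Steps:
1/(-1253 - 16*(-5 - 12)) = 1/(-1253 - 16*(-17)) = 1/(-1253 + 272) = 1/(-981) = -1/981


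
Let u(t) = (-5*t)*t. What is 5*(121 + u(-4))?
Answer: 205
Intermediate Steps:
u(t) = -5*t**2
5*(121 + u(-4)) = 5*(121 - 5*(-4)**2) = 5*(121 - 5*16) = 5*(121 - 80) = 5*41 = 205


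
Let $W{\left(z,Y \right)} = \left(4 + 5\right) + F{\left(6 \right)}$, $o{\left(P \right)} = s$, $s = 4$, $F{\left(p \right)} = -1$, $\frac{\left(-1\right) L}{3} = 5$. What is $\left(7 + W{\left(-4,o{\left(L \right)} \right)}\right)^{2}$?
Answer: $225$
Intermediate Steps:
$L = -15$ ($L = \left(-3\right) 5 = -15$)
$o{\left(P \right)} = 4$
$W{\left(z,Y \right)} = 8$ ($W{\left(z,Y \right)} = \left(4 + 5\right) - 1 = 9 - 1 = 8$)
$\left(7 + W{\left(-4,o{\left(L \right)} \right)}\right)^{2} = \left(7 + 8\right)^{2} = 15^{2} = 225$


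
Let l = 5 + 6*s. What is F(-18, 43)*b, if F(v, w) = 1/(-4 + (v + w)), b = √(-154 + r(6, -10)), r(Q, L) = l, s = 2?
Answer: I*√137/21 ≈ 0.55737*I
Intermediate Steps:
l = 17 (l = 5 + 6*2 = 5 + 12 = 17)
r(Q, L) = 17
b = I*√137 (b = √(-154 + 17) = √(-137) = I*√137 ≈ 11.705*I)
F(v, w) = 1/(-4 + v + w)
F(-18, 43)*b = (I*√137)/(-4 - 18 + 43) = (I*√137)/21 = I*√137/21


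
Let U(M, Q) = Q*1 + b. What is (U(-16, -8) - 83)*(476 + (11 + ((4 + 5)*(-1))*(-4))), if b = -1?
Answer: -48116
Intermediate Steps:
U(M, Q) = -1 + Q (U(M, Q) = Q*1 - 1 = Q - 1 = -1 + Q)
(U(-16, -8) - 83)*(476 + (11 + ((4 + 5)*(-1))*(-4))) = ((-1 - 8) - 83)*(476 + (11 + ((4 + 5)*(-1))*(-4))) = (-9 - 83)*(476 + (11 + (9*(-1))*(-4))) = -92*(476 + (11 - 9*(-4))) = -92*(476 + (11 + 36)) = -92*(476 + 47) = -92*523 = -48116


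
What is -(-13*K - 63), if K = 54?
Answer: 765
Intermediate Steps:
-(-13*K - 63) = -(-13*54 - 63) = -(-702 - 63) = -1*(-765) = 765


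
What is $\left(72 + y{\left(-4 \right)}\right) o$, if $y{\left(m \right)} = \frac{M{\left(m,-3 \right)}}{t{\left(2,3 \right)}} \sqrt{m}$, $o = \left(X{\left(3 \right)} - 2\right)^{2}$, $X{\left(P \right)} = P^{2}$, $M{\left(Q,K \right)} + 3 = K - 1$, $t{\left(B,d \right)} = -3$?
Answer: $3528 + \frac{686 i}{3} \approx 3528.0 + 228.67 i$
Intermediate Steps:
$M{\left(Q,K \right)} = -4 + K$ ($M{\left(Q,K \right)} = -3 + \left(K - 1\right) = -3 + \left(-1 + K\right) = -4 + K$)
$o = 49$ ($o = \left(3^{2} - 2\right)^{2} = \left(9 - 2\right)^{2} = 7^{2} = 49$)
$y{\left(m \right)} = \frac{7 \sqrt{m}}{3}$ ($y{\left(m \right)} = \frac{-4 - 3}{-3} \sqrt{m} = \left(-7\right) \left(- \frac{1}{3}\right) \sqrt{m} = \frac{7 \sqrt{m}}{3}$)
$\left(72 + y{\left(-4 \right)}\right) o = \left(72 + \frac{7 \sqrt{-4}}{3}\right) 49 = \left(72 + \frac{7 \cdot 2 i}{3}\right) 49 = \left(72 + \frac{14 i}{3}\right) 49 = 3528 + \frac{686 i}{3}$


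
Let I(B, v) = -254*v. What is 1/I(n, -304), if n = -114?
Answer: 1/77216 ≈ 1.2951e-5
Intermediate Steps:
1/I(n, -304) = 1/(-254*(-304)) = 1/77216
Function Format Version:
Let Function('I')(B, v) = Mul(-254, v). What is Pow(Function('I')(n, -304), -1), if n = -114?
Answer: Rational(1, 77216) ≈ 1.2951e-5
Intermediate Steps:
Pow(Function('I')(n, -304), -1) = Pow(Mul(-254, -304), -1) = Pow(77216, -1) = Rational(1, 77216)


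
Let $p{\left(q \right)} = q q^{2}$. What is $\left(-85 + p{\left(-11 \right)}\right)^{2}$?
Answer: $2005056$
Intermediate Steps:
$p{\left(q \right)} = q^{3}$
$\left(-85 + p{\left(-11 \right)}\right)^{2} = \left(-85 + \left(-11\right)^{3}\right)^{2} = \left(-85 - 1331\right)^{2} = \left(-1416\right)^{2} = 2005056$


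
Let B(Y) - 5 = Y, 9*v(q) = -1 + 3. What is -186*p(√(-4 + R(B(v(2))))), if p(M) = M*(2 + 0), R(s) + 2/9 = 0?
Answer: -124*I*√38 ≈ -764.39*I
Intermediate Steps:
v(q) = 2/9 (v(q) = (-1 + 3)/9 = (⅑)*2 = 2/9)
B(Y) = 5 + Y
R(s) = -2/9 (R(s) = -2/9 + 0 = -2/9)
p(M) = 2*M (p(M) = M*2 = 2*M)
-186*p(√(-4 + R(B(v(2))))) = -372*√(-4 - 2/9) = -372*√(-38/9) = -372*I*√38/3 = -124*I*√38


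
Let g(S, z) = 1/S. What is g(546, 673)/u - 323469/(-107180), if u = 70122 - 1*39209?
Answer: 2729835488371/904518707820 ≈ 3.0180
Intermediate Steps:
u = 30913 (u = 70122 - 39209 = 30913)
g(546, 673)/u - 323469/(-107180) = 1/(546*30913) - 323469/(-107180) = (1/546)*(1/30913) - 323469*(-1/107180) = 1/16878498 + 323469/107180 = 2729835488371/904518707820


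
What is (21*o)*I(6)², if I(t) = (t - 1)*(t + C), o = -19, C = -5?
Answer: -9975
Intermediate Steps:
I(t) = (-1 + t)*(-5 + t) (I(t) = (t - 1)*(t - 5) = (-1 + t)*(-5 + t))
(21*o)*I(6)² = (21*(-19))*(5 + 6² - 6*6)² = -399*(5 + 36 - 36)² = -399*5² = -399*25 = -9975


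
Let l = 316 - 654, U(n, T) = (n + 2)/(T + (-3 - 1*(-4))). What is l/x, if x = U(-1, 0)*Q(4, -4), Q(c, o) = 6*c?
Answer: -169/12 ≈ -14.083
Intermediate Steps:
U(n, T) = (2 + n)/(1 + T) (U(n, T) = (2 + n)/(T + (-3 + 4)) = (2 + n)/(T + 1) = (2 + n)/(1 + T))
l = -338
x = 24 (x = ((2 - 1)/(1 + 0))*(6*4) = (1/1)*24 = (1*1)*24 = 1*24 = 24)
l/x = -338/24 = -338*1/24 = -169/12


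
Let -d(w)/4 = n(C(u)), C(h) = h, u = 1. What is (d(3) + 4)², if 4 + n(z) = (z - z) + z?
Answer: 256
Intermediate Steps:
n(z) = -4 + z (n(z) = -4 + ((z - z) + z) = -4 + (0 + z) = -4 + z)
d(w) = 12 (d(w) = -4*(-4 + 1) = -4*(-3) = 12)
(d(3) + 4)² = (12 + 4)² = 16² = 256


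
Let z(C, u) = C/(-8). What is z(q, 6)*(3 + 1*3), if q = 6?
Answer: -9/2 ≈ -4.5000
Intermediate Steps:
z(C, u) = -C/8 (z(C, u) = C*(-⅛) = -C/8)
z(q, 6)*(3 + 1*3) = (-⅛*6)*(3 + 1*3) = -3*(3 + 3)/4 = -¾*6 = -9/2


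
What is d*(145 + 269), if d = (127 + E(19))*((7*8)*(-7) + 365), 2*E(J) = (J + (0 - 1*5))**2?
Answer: -2515050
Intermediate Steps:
E(J) = (-5 + J)**2/2 (E(J) = (J + (0 - 1*5))**2/2 = (J + (0 - 5))**2/2 = (J - 5)**2/2 = (-5 + J)**2/2)
d = -6075 (d = (127 + (-5 + 19)**2/2)*((7*8)*(-7) + 365) = (127 + (1/2)*14**2)*(56*(-7) + 365) = (127 + (1/2)*196)*(-392 + 365) = (127 + 98)*(-27) = 225*(-27) = -6075)
d*(145 + 269) = -6075*(145 + 269) = -6075*414 = -2515050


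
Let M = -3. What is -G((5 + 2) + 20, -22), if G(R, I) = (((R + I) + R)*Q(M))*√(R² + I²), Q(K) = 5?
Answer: -160*√1213 ≈ -5572.5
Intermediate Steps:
G(R, I) = √(I² + R²)*(5*I + 10*R) (G(R, I) = (((R + I) + R)*5)*√(R² + I²) = (((I + R) + R)*5)*√(I² + R²) = ((I + 2*R)*5)*√(I² + R²) = (5*I + 10*R)*√(I² + R²) = √(I² + R²)*(5*I + 10*R))
-G((5 + 2) + 20, -22) = -5*√((-22)² + ((5 + 2) + 20)²)*(-22 + 2*((5 + 2) + 20)) = -5*√(484 + (7 + 20)²)*(-22 + 2*(7 + 20)) = -5*√(484 + 27²)*(-22 + 2*27) = -5*√(484 + 729)*(-22 + 54) = -5*√1213*32 = -160*√1213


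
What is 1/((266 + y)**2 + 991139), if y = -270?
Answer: 1/991155 ≈ 1.0089e-6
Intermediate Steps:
1/((266 + y)**2 + 991139) = 1/((266 - 270)**2 + 991139) = 1/((-4)**2 + 991139) = 1/(16 + 991139) = 1/991155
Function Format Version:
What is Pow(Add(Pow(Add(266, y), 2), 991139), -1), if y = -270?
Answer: Rational(1, 991155) ≈ 1.0089e-6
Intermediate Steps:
Pow(Add(Pow(Add(266, y), 2), 991139), -1) = Pow(Add(Pow(Add(266, -270), 2), 991139), -1) = Pow(Add(Pow(-4, 2), 991139), -1) = Pow(Add(16, 991139), -1) = Pow(991155, -1) = Rational(1, 991155)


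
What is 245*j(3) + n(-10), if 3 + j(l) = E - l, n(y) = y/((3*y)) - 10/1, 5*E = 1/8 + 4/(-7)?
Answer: -36037/24 ≈ -1501.5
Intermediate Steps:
E = -5/56 (E = (1/8 + 4/(-7))/5 = (1*(⅛) + 4*(-⅐))/5 = (⅛ - 4/7)/5 = (⅕)*(-25/56) = -5/56 ≈ -0.089286)
n(y) = -29/3 (n(y) = y*(1/(3*y)) - 10*1 = ⅓ - 10 = -29/3)
j(l) = -173/56 - l (j(l) = -3 + (-5/56 - l) = -173/56 - l)
245*j(3) + n(-10) = 245*(-173/56 - 1*3) - 29/3 = 245*(-173/56 - 3) - 29/3 = 245*(-341/56) - 29/3 = -11935/8 - 29/3 = -36037/24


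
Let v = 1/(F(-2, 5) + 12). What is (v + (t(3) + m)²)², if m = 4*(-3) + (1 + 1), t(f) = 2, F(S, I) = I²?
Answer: 5612161/1369 ≈ 4099.5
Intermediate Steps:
v = 1/37 (v = 1/(5² + 12) = 1/(25 + 12) = 1/37 ≈ 0.027027)
m = -10 (m = -12 + 2 = -10)
(v + (t(3) + m)²)² = (1/37 + (2 - 10)²)² = (1/37 + (-8)²)² = (1/37 + 64)² = (2369/37)² = 5612161/1369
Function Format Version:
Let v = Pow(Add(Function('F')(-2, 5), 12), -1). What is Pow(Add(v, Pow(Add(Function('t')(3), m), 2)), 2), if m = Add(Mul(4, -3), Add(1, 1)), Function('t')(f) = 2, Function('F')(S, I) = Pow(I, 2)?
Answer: Rational(5612161, 1369) ≈ 4099.5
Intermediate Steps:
v = Rational(1, 37) (v = Pow(Add(Pow(5, 2), 12), -1) = Pow(Add(25, 12), -1) = Pow(37, -1) = Rational(1, 37) ≈ 0.027027)
m = -10 (m = Add(-12, 2) = -10)
Pow(Add(v, Pow(Add(Function('t')(3), m), 2)), 2) = Pow(Add(Rational(1, 37), Pow(Add(2, -10), 2)), 2) = Pow(Add(Rational(1, 37), Pow(-8, 2)), 2) = Pow(Add(Rational(1, 37), 64), 2) = Pow(Rational(2369, 37), 2) = Rational(5612161, 1369)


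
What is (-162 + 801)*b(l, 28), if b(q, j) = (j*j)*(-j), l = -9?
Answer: -14027328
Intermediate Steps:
b(q, j) = -j**3 (b(q, j) = j**2*(-j) = -j**3)
(-162 + 801)*b(l, 28) = (-162 + 801)*(-1*28**3) = 639*(-1*21952) = 639*(-21952) = -14027328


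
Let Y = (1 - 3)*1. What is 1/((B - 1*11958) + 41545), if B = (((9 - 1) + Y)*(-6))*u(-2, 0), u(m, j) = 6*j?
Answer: 1/29587 ≈ 3.3799e-5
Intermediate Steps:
Y = -2 (Y = -2*1 = -2)
B = 0 (B = (((9 - 1) - 2)*(-6))*(6*0) = ((8 - 2)*(-6))*0 = (6*(-6))*0 = -36*0 = 0)
1/((B - 1*11958) + 41545) = 1/((0 - 1*11958) + 41545) = 1/((0 - 11958) + 41545) = 1/(-11958 + 41545) = 1/29587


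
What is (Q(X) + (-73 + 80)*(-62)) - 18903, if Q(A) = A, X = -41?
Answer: -19378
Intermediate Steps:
(Q(X) + (-73 + 80)*(-62)) - 18903 = (-41 + (-73 + 80)*(-62)) - 18903 = (-41 + 7*(-62)) - 18903 = (-41 - 434) - 18903 = -475 - 18903 = -19378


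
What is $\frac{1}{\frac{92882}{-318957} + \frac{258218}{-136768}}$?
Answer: $- \frac{21811555488}{47531862001} \approx -0.45888$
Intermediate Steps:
$\frac{1}{\frac{92882}{-318957} + \frac{258218}{-136768}} = \frac{1}{92882 \left(- \frac{1}{318957}\right) + 258218 \left(- \frac{1}{136768}\right)} = \frac{1}{- \frac{92882}{318957} - \frac{129109}{68384}} = \frac{1}{- \frac{47531862001}{21811555488}} = - \frac{21811555488}{47531862001}$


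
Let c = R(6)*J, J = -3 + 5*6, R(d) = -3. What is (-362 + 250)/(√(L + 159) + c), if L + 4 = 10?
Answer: 756/533 + 28*√165/1599 ≈ 1.6433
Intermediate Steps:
L = 6 (L = -4 + 10 = 6)
J = 27 (J = -3 + 30 = 27)
c = -81 (c = -3*27 = -81)
(-362 + 250)/(√(L + 159) + c) = (-362 + 250)/(√(6 + 159) - 81) = -112/(√165 - 81) = -112/(-81 + √165)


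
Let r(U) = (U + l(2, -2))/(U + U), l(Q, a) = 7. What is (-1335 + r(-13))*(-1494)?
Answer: 25923888/13 ≈ 1.9941e+6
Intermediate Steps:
r(U) = (7 + U)/(2*U) (r(U) = (U + 7)/(U + U) = (7 + U)/((2*U)) = (7 + U)*(1/(2*U)) = (7 + U)/(2*U))
(-1335 + r(-13))*(-1494) = (-1335 + (1/2)*(7 - 13)/(-13))*(-1494) = (-1335 + (1/2)*(-1/13)*(-6))*(-1494) = (-1335 + 3/13)*(-1494) = -17352/13*(-1494) = 25923888/13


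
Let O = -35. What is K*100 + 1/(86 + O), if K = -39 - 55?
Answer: -479399/51 ≈ -9400.0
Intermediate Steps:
K = -94
K*100 + 1/(86 + O) = -94*100 + 1/(86 - 35) = -9400 + 1/51 = -479399/51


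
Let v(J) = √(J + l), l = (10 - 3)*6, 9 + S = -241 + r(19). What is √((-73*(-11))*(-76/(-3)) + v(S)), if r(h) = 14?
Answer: √(183084 + 9*I*√194)/3 ≈ 142.63 + 0.048828*I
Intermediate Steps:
S = -236 (S = -9 + (-241 + 14) = -9 - 227 = -236)
l = 42 (l = 7*6 = 42)
v(J) = √(42 + J) (v(J) = √(J + 42) = √(42 + J))
√((-73*(-11))*(-76/(-3)) + v(S)) = √((-73*(-11))*(-76/(-3)) + √(42 - 236)) = √(803*(-76*(-⅓)) + √(-194)) = √(803*(76/3) + I*√194) = √(61028/3 + I*√194)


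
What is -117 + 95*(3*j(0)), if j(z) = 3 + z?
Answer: 738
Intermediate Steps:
-117 + 95*(3*j(0)) = -117 + 95*(3*(3 + 0)) = -117 + 95*(3*3) = -117 + 95*9 = -117 + 855 = 738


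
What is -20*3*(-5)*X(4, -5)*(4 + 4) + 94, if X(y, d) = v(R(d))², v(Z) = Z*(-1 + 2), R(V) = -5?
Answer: 60094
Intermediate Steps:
v(Z) = Z (v(Z) = Z*1 = Z)
X(y, d) = 25 (X(y, d) = (-5)² = 25)
-20*3*(-5)*X(4, -5)*(4 + 4) + 94 = -20*3*(-5)*25*(4 + 4) + 94 = -(-300)*25*8 + 94 = -(-300)*200 + 94 = -20*(-3000) + 94 = 60000 + 94 = 60094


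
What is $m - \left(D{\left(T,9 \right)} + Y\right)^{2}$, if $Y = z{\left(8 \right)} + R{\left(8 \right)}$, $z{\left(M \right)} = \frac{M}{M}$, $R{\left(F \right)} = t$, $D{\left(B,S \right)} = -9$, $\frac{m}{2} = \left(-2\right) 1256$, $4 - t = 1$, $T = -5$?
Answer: $-5049$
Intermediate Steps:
$t = 3$ ($t = 4 - 1 = 3$)
$m = -5024$ ($m = 2 \left(\left(-2\right) 1256\right) = 2 \left(-2512\right) = -5024$)
$R{\left(F \right)} = 3$
$z{\left(M \right)} = 1$
$Y = 4$ ($Y = 1 + 3 = 4$)
$m - \left(D{\left(T,9 \right)} + Y\right)^{2} = -5024 - \left(-9 + 4\right)^{2} = -5024 - \left(-5\right)^{2} = -5024 - 25 = -5049$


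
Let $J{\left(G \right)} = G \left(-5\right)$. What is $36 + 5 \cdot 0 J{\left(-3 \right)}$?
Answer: $36$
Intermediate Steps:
$J{\left(G \right)} = - 5 G$
$36 + 5 \cdot 0 J{\left(-3 \right)} = 36 + 5 \cdot 0 \left(\left(-5\right) \left(-3\right)\right) = 36 + 0 \cdot 15 = 36 + 0 = 36$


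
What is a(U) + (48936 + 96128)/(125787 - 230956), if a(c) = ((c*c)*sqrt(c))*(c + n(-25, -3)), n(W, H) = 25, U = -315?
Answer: -145064/105169 - 86325750*I*sqrt(35) ≈ -1.3793 - 5.1071e+8*I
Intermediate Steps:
a(c) = c**(5/2)*(25 + c) (a(c) = ((c*c)*sqrt(c))*(c + 25) = (c**2*sqrt(c))*(25 + c) = c**(5/2)*(25 + c))
a(U) + (48936 + 96128)/(125787 - 230956) = (-315)**(5/2)*(25 - 315) + (48936 + 96128)/(125787 - 230956) = (297675*I*sqrt(35))*(-290) + 145064/(-105169) = -86325750*I*sqrt(35) + 145064*(-1/105169) = -86325750*I*sqrt(35) - 145064/105169 = -145064/105169 - 86325750*I*sqrt(35)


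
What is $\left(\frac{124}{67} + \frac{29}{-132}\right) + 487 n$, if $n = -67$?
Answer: $- \frac{288556451}{8844} \approx -32627.0$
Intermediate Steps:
$\left(\frac{124}{67} + \frac{29}{-132}\right) + 487 n = \left(\frac{124}{67} + \frac{29}{-132}\right) + 487 \left(-67\right) = \left(124 \cdot \frac{1}{67} + 29 \left(- \frac{1}{132}\right)\right) - 32629 = \left(\frac{124}{67} - \frac{29}{132}\right) - 32629 = \frac{14425}{8844} - 32629 = - \frac{288556451}{8844}$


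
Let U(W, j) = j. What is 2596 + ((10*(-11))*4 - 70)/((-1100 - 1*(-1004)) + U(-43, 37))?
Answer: 153674/59 ≈ 2604.6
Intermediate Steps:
2596 + ((10*(-11))*4 - 70)/((-1100 - 1*(-1004)) + U(-43, 37)) = 2596 + ((10*(-11))*4 - 70)/((-1100 - 1*(-1004)) + 37) = 2596 + (-110*4 - 70)/((-1100 + 1004) + 37) = 2596 + (-440 - 70)/(-96 + 37) = 2596 - 510/(-59) = 2596 - 510*(-1/59) = 2596 + 510/59 = 153674/59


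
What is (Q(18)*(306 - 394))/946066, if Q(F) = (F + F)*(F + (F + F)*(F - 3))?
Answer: -80352/43003 ≈ -1.8685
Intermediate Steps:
Q(F) = 2*F*(F + 2*F*(-3 + F)) (Q(F) = (2*F)*(F + (2*F)*(-3 + F)) = (2*F)*(F + 2*F*(-3 + F)) = 2*F*(F + 2*F*(-3 + F)))
(Q(18)*(306 - 394))/946066 = ((18**2*(-10 + 4*18))*(306 - 394))/946066 = ((324*(-10 + 72))*(-88))*(1/946066) = ((324*62)*(-88))*(1/946066) = (20088*(-88))*(1/946066) = -1767744*1/946066 = -80352/43003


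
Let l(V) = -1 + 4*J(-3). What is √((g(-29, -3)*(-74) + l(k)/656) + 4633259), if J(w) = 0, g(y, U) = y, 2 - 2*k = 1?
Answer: √124673852839/164 ≈ 2153.0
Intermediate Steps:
k = ½ (k = 1 - ½*1 = 1 - ½ = ½ ≈ 0.50000)
l(V) = -1 (l(V) = -1 + 4*0 = -1 + 0 = -1)
√((g(-29, -3)*(-74) + l(k)/656) + 4633259) = √((-29*(-74) - 1/656) + 4633259) = √((2146 - 1*1/656) + 4633259) = √((2146 - 1/656) + 4633259) = √(1407775/656 + 4633259) = √(3040825679/656) = √124673852839/164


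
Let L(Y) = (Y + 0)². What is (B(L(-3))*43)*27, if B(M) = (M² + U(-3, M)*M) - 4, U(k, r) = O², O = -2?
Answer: 131193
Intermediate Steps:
L(Y) = Y²
U(k, r) = 4 (U(k, r) = (-2)² = 4)
B(M) = -4 + M² + 4*M (B(M) = (M² + 4*M) - 4 = -4 + M² + 4*M)
(B(L(-3))*43)*27 = ((-4 + ((-3)²)² + 4*(-3)²)*43)*27 = ((-4 + 9² + 4*9)*43)*27 = ((-4 + 81 + 36)*43)*27 = (113*43)*27 = 4859*27 = 131193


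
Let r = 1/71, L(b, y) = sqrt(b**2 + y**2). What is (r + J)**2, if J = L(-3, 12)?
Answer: 771274/5041 + 6*sqrt(17)/71 ≈ 153.35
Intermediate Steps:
J = 3*sqrt(17) (J = sqrt((-3)**2 + 12**2) = sqrt(9 + 144) = sqrt(153) = 3*sqrt(17) ≈ 12.369)
r = 1/71 ≈ 0.014085
(r + J)**2 = (1/71 + 3*sqrt(17))**2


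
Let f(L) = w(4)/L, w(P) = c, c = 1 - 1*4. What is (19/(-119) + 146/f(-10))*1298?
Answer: 225440534/357 ≈ 6.3149e+5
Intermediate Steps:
c = -3 (c = 1 - 4 = -3)
w(P) = -3
f(L) = -3/L
(19/(-119) + 146/f(-10))*1298 = (19/(-119) + 146/((-3/(-10))))*1298 = (19*(-1/119) + 146/((-3*(-1/10))))*1298 = (-19/119 + 146/(3/10))*1298 = (-19/119 + 146*(10/3))*1298 = (-19/119 + 1460/3)*1298 = (173683/357)*1298 = 225440534/357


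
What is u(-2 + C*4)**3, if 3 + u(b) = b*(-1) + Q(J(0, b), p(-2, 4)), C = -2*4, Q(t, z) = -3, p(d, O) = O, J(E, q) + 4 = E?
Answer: 21952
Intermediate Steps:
J(E, q) = -4 + E
C = -8
u(b) = -6 - b (u(b) = -3 + (b*(-1) - 3) = -3 + (-b - 3) = -3 + (-3 - b) = -6 - b)
u(-2 + C*4)**3 = (-6 - (-2 - 8*4))**3 = (-6 - (-2 - 32))**3 = (-6 - 1*(-34))**3 = (-6 + 34)**3 = 28**3 = 21952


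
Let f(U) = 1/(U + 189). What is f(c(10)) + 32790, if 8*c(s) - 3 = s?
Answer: 50004758/1525 ≈ 32790.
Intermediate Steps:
c(s) = 3/8 + s/8
f(U) = 1/(189 + U)
f(c(10)) + 32790 = 1/(189 + (3/8 + (1/8)*10)) + 32790 = 1/(189 + (3/8 + 5/4)) + 32790 = 1/(189 + 13/8) + 32790 = 1/(1525/8) + 32790 = 8/1525 + 32790 = 50004758/1525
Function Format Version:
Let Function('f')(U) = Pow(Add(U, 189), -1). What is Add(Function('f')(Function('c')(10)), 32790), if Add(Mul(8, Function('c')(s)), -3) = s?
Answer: Rational(50004758, 1525) ≈ 32790.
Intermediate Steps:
Function('c')(s) = Add(Rational(3, 8), Mul(Rational(1, 8), s))
Function('f')(U) = Pow(Add(189, U), -1)
Add(Function('f')(Function('c')(10)), 32790) = Add(Pow(Add(189, Add(Rational(3, 8), Mul(Rational(1, 8), 10))), -1), 32790) = Add(Pow(Add(189, Add(Rational(3, 8), Rational(5, 4))), -1), 32790) = Add(Pow(Add(189, Rational(13, 8)), -1), 32790) = Add(Pow(Rational(1525, 8), -1), 32790) = Add(Rational(8, 1525), 32790) = Rational(50004758, 1525)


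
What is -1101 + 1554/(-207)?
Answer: -76487/69 ≈ -1108.5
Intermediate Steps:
-1101 + 1554/(-207) = -1101 - 1/207*1554 = -1101 - 518/69 = -76487/69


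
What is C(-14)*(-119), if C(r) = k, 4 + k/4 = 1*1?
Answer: 1428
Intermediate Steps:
k = -12 (k = -16 + 4*(1*1) = -16 + 4*1 = -16 + 4 = -12)
C(r) = -12
C(-14)*(-119) = -12*(-119) = 1428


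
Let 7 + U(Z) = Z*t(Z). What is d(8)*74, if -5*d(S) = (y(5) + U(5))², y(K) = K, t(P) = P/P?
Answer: -666/5 ≈ -133.20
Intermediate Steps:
t(P) = 1
U(Z) = -7 + Z (U(Z) = -7 + Z*1 = -7 + Z)
d(S) = -9/5 (d(S) = -(5 + (-7 + 5))²/5 = -(5 - 2)²/5 = -⅕*3² = -⅕*9 = -9/5)
d(8)*74 = -9/5*74 = -666/5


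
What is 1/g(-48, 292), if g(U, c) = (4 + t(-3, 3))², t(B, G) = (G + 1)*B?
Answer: 1/64 ≈ 0.015625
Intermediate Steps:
t(B, G) = B*(1 + G) (t(B, G) = (1 + G)*B = B*(1 + G))
g(U, c) = 64 (g(U, c) = (4 - 3*(1 + 3))² = (4 - 3*4)² = (4 - 12)² = (-8)² = 64)
1/g(-48, 292) = 1/64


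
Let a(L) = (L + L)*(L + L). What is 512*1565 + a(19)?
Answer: 802724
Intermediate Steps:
a(L) = 4*L² (a(L) = (2*L)*(2*L) = 4*L²)
512*1565 + a(19) = 512*1565 + 4*19² = 801280 + 4*361 = 801280 + 1444 = 802724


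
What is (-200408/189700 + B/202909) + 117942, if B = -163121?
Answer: 23161901358143/196386925 ≈ 1.1794e+5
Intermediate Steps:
(-200408/189700 + B/202909) + 117942 = (-200408/189700 - 163121/202909) + 117942 = (-200408*1/189700 - 163121*1/202909) + 117942 = (-50102/47425 - 3329/4141) + 117942 = -365350207/196386925 + 117942 = 23161901358143/196386925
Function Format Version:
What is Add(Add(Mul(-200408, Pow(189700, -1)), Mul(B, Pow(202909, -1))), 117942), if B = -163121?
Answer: Rational(23161901358143, 196386925) ≈ 1.1794e+5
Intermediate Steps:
Add(Add(Mul(-200408, Pow(189700, -1)), Mul(B, Pow(202909, -1))), 117942) = Add(Add(Mul(-200408, Pow(189700, -1)), Mul(-163121, Pow(202909, -1))), 117942) = Add(Add(Mul(-200408, Rational(1, 189700)), Mul(-163121, Rational(1, 202909))), 117942) = Add(Add(Rational(-50102, 47425), Rational(-3329, 4141)), 117942) = Add(Rational(-365350207, 196386925), 117942) = Rational(23161901358143, 196386925)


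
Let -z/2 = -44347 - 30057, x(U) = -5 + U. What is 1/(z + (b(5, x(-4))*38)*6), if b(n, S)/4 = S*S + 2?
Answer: 1/224504 ≈ 4.4543e-6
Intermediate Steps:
b(n, S) = 8 + 4*S**2 (b(n, S) = 4*(S*S + 2) = 4*(S**2 + 2) = 4*(2 + S**2) = 8 + 4*S**2)
z = 148808 (z = -2*(-44347 - 30057) = -2*(-74404) = 148808)
1/(z + (b(5, x(-4))*38)*6) = 1/(148808 + ((8 + 4*(-5 - 4)**2)*38)*6) = 1/(148808 + ((8 + 4*(-9)**2)*38)*6) = 1/(148808 + ((8 + 4*81)*38)*6) = 1/(148808 + ((8 + 324)*38)*6) = 1/(148808 + (332*38)*6) = 1/(148808 + 12616*6) = 1/(148808 + 75696) = 1/224504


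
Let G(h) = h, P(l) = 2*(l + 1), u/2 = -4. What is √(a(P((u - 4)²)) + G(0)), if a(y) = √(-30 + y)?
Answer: √2*65^(¼) ≈ 4.0155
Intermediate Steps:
u = -8 (u = 2*(-4) = -8)
P(l) = 2 + 2*l (P(l) = 2*(1 + l) = 2 + 2*l)
√(a(P((u - 4)²)) + G(0)) = √(√(-30 + (2 + 2*(-8 - 4)²)) + 0) = √(√(-30 + (2 + 2*(-12)²)) + 0) = √(√(-30 + (2 + 2*144)) + 0) = √(√(-30 + (2 + 288)) + 0) = √(√(-30 + 290) + 0) = √(√260 + 0) = √(2*√65 + 0) = √(2*√65) = √2*65^(¼)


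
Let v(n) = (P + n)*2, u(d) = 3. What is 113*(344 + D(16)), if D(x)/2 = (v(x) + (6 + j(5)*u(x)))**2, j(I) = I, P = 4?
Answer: 879818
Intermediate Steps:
v(n) = 8 + 2*n (v(n) = (4 + n)*2 = 8 + 2*n)
D(x) = 2*(29 + 2*x)**2 (D(x) = 2*((8 + 2*x) + (6 + 5*3))**2 = 2*((8 + 2*x) + (6 + 15))**2 = 2*((8 + 2*x) + 21)**2 = 2*(29 + 2*x)**2)
113*(344 + D(16)) = 113*(344 + 2*(29 + 2*16)**2) = 113*(344 + 2*(29 + 32)**2) = 113*(344 + 2*61**2) = 113*(344 + 2*3721) = 113*(344 + 7442) = 113*7786 = 879818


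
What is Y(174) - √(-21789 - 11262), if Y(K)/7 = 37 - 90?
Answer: -371 - I*√33051 ≈ -371.0 - 181.8*I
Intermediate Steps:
Y(K) = -371 (Y(K) = 7*(37 - 90) = 7*(-53) = -371)
Y(174) - √(-21789 - 11262) = -371 - √(-21789 - 11262) = -371 - √(-33051) = -371 - I*√33051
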